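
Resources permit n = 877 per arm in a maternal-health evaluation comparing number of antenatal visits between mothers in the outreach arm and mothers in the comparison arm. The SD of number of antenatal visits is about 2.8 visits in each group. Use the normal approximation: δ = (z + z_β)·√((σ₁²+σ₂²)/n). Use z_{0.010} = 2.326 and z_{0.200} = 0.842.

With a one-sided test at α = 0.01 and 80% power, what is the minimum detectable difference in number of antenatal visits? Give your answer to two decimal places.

δ = (z_α + z_β) · √((σ₁²+σ₂²)/n)
  = (2.326 + 0.842) · √(15.68/877)
  = 3.168 · √0.01788
  = 3.168 · 0.1337
  = 0.4236

Minimum detectable difference ≈ 0.42 visits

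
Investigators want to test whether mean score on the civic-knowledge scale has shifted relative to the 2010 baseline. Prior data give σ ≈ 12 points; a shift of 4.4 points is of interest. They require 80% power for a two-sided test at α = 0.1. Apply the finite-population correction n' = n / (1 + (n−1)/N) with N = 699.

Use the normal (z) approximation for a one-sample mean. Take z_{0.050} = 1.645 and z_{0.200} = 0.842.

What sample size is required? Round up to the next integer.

n = (z_{α/2} + z_β)² · σ² / δ²
  = (1.645 + 0.842)² · 12² / 4.4²
  = 6.1852 · 144 / 19.36
  = 46.01
Finite-population correction (N = 699): 46.01 / (1 + (46.01 − 1)/699) = 43.22.
Round up → n = 44.

n = 44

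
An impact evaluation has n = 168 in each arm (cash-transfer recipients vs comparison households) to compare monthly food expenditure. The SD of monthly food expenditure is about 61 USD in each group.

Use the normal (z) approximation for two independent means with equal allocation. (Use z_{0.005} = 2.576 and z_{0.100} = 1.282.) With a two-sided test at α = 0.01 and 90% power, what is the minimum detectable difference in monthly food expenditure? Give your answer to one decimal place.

δ = (z_{α/2} + z_β) · √((σ₁²+σ₂²)/n)
  = (2.576 + 1.282) · √(7442/168)
  = 3.858 · √44.2976
  = 3.858 · 6.6556
  = 25.6775

Minimum detectable difference ≈ 25.7 USD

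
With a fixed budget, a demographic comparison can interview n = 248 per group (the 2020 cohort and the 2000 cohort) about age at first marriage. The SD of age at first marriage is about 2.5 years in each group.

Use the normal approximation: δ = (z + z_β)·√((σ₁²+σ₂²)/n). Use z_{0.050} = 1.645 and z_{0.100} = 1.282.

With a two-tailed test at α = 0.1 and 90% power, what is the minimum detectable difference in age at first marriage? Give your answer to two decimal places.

Minimum detectable difference ≈ 0.66 years

δ = (z_{α/2} + z_β) · √((σ₁²+σ₂²)/n)
  = (1.645 + 1.282) · √(12.5/248)
  = 2.927 · √0.0504
  = 2.927 · 0.2245
  = 0.6571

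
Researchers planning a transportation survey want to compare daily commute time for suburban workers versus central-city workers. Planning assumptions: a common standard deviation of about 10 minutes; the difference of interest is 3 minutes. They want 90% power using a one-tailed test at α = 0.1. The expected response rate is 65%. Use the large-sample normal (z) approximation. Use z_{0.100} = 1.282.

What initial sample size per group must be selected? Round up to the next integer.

n = 225 per group

n = (z_α + z_β)² · (σ₁² + σ₂²) / δ²
  = (1.282 + 1.282)² · (2·10² = 200) / 3²
  = 6.5741 · 200 / 9
  = 146.09
Adjust for 65% response: 146.09 / 0.65 = 224.76.
Round up → n = 225 per group.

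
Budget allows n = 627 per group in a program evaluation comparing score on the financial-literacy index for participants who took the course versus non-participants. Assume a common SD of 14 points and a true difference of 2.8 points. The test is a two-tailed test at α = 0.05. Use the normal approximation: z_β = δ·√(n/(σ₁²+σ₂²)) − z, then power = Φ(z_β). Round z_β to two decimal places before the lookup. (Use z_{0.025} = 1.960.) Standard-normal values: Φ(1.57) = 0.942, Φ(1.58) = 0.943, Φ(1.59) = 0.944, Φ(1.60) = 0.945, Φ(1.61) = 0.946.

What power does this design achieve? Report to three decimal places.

Power ≈ 0.943

z_β = δ·√(n/(σ₁²+σ₂²)) − z_{α/2}
    = 2.8 · √(627/392) − 1.960
    = 2.8 · 1.26471 − 1.960
    = 3.5412 − 1.960 = 1.5812 → 1.58
Power = Φ(1.58) = 0.943.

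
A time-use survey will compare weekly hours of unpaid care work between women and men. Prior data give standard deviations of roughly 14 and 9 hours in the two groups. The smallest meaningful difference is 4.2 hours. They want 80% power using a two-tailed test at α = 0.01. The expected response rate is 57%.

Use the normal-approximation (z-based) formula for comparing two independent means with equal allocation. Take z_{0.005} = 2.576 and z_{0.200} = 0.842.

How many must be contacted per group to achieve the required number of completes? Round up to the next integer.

n = 322 per group

n = (z_{α/2} + z_β)² · (σ₁² + σ₂²) / δ²
  = (2.576 + 0.842)² · (14² + 9² = 277) / 4.2²
  = 11.6827 · 277 / 17.64
  = 183.45
Adjust for 57% response: 183.45 / 0.57 = 321.85.
Round up → n = 322 per group.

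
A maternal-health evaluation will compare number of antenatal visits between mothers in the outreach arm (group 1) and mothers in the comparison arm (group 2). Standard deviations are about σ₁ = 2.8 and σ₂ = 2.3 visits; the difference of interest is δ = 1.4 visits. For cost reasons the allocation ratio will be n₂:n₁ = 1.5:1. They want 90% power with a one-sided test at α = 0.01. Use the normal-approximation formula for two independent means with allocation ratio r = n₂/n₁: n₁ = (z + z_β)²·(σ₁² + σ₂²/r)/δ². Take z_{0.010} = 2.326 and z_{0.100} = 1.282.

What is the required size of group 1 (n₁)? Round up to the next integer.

n₁ = 76

n₁ = (z_α + z_β)² · (σ₁² + σ₂²/r) / δ²
   = (2.326 + 1.282)² · (2.8² + 2.3²/1.5) / 1.4²
   = 13.0177 · (7.84 + 3.5267) / 1.96
   = 13.0177 · 11.3667 / 1.96
   = 75.49
Round up → n₁ = 76; n₂ = r·n₁ = 1.5 × 76 = 114.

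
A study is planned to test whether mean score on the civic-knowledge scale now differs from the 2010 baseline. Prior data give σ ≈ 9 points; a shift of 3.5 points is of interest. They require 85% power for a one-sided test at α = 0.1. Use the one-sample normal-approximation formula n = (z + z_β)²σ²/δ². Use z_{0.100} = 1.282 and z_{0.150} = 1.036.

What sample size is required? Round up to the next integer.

n = 36

n = (z_α + z_β)² · σ² / δ²
  = (1.282 + 1.036)² · 9² / 3.5²
  = 5.3731 · 81 / 12.25
  = 35.53
Round up → n = 36.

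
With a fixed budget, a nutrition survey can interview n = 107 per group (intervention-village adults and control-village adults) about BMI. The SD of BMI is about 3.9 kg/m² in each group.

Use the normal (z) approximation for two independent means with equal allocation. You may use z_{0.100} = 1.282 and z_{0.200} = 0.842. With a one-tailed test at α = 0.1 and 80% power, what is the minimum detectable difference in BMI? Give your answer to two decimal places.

Minimum detectable difference ≈ 1.13 kg/m²

δ = (z_α + z_β) · √((σ₁²+σ₂²)/n)
  = (1.282 + 0.842) · √(30.42/107)
  = 2.124 · √0.2843
  = 2.124 · 0.5332
  = 1.1325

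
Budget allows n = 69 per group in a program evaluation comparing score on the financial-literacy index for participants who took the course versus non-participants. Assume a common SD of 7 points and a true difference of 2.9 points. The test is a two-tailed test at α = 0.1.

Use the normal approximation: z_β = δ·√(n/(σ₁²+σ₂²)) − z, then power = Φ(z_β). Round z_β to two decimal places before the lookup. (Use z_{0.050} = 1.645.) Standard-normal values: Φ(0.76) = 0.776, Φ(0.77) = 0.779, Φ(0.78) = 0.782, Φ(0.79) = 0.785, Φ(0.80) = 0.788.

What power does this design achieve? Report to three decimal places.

z_β = δ·√(n/(σ₁²+σ₂²)) − z_{α/2}
    = 2.9 · √(69/98) − 1.645
    = 2.9 · 0.83910 − 1.645
    = 2.4334 − 1.645 = 0.7884 → 0.79
Power = Φ(0.79) = 0.785.

Power ≈ 0.785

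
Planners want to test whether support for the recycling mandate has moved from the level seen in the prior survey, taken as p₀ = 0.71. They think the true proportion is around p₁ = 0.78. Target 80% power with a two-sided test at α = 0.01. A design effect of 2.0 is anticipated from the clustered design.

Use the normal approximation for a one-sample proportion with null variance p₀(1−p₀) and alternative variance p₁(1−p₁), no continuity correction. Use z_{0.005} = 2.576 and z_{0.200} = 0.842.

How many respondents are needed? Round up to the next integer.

n = 941

n = [z_{α/2}·√(p₀q₀) + z_β·√(p₁q₁)]² / (p₁ − p₀)²
  = [2.576·√(0.71·0.29) + 0.842·√(0.78·0.22)]² / (0.07)²
  = [2.576·0.4538 + 0.842·0.4142]² / 0.0049
  = [1.5177]² / 0.0049
  = 470.08
Design effect: 2.0 × 470.08 = 940.15.
Round up → n = 941.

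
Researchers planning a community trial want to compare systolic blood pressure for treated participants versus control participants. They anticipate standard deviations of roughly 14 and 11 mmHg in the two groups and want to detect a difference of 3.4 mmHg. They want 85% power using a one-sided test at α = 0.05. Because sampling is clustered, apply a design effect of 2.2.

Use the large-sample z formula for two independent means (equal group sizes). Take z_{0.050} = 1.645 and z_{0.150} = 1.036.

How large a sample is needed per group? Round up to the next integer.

n = (z_α + z_β)² · (σ₁² + σ₂²) / δ²
  = (1.645 + 1.036)² · (14² + 11² = 317) / 3.4²
  = 7.1878 · 317 / 11.56
  = 197.10
Design effect: 2.2 × 197.10 = 433.63.
Round up → n = 434 per group.

n = 434 per group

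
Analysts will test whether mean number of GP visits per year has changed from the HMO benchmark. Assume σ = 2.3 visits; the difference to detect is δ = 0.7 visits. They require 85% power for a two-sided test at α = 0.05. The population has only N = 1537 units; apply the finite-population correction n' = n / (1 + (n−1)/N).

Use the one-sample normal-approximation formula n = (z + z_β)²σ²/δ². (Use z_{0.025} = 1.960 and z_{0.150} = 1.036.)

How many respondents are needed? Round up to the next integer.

n = (z_{α/2} + z_β)² · σ² / δ²
  = (1.960 + 1.036)² · 2.3² / 0.7²
  = 8.9760 · 5.29 / 0.49
  = 96.90
Finite-population correction (N = 1537): 96.90 / (1 + (96.90 − 1)/1537) = 91.21.
Round up → n = 92.

n = 92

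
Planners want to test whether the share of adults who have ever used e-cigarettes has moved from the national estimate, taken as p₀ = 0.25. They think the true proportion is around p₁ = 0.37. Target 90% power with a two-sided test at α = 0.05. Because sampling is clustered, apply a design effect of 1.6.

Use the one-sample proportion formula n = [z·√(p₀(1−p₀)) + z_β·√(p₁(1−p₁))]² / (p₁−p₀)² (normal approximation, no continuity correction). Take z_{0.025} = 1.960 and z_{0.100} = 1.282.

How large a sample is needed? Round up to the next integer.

n = 240

n = [z_{α/2}·√(p₀q₀) + z_β·√(p₁q₁)]² / (p₁ − p₀)²
  = [1.960·√(0.25·0.75) + 1.282·√(0.37·0.63)]² / (0.12)²
  = [1.960·0.4330 + 1.282·0.4828]² / 0.0144
  = [1.4677]² / 0.0144
  = 149.59
Design effect: 1.6 × 149.59 = 239.34.
Round up → n = 240.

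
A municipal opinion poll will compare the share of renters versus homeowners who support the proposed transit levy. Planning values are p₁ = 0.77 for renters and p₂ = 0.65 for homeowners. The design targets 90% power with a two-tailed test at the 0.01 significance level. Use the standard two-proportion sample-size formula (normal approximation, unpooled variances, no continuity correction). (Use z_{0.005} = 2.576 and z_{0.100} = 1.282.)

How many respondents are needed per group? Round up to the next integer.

n = 419 per group

n = (z_{α/2} + z_β)² · [p₁(1−p₁) + p₂(1−p₂)] / (p₁ − p₂)²
  = (2.576 + 1.282)² · (0.77·0.23 + 0.65·0.35) / (0.12)²
  = (3.858)² · (0.1771 + 0.2275) / 0.0144
  = 14.8842 · 0.4046 / 0.0144
  = 418.20
Round up → n = 419 per group.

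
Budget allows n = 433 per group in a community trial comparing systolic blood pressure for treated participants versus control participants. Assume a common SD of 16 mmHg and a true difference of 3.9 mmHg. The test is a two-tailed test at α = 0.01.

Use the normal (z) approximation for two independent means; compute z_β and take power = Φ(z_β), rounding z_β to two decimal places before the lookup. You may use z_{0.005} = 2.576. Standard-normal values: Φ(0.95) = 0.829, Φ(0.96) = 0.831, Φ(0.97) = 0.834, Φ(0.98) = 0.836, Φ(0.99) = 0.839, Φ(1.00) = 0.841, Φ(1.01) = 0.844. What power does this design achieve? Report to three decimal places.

z_β = δ·√(n/(σ₁²+σ₂²)) − z_{α/2}
    = 3.9 · √(433/512) − 2.576
    = 3.9 · 0.91962 − 2.576
    = 3.5865 − 2.576 = 1.0105 → 1.01
Power = Φ(1.01) = 0.844.

Power ≈ 0.844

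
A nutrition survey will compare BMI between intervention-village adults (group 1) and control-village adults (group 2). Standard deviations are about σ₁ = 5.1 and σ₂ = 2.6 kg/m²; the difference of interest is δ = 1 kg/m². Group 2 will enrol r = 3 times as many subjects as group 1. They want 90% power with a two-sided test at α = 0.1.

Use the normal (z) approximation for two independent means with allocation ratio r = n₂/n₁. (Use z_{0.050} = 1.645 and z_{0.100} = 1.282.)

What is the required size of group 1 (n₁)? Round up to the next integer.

n₁ = 243

n₁ = (z_{α/2} + z_β)² · (σ₁² + σ₂²/r) / δ²
   = (1.645 + 1.282)² · (5.1² + 2.6²/3) / 1²
   = 8.5673 · (26.01 + 2.2533) / 1
   = 8.5673 · 28.2633 / 1
   = 242.14
Round up → n₁ = 243; n₂ = r·n₁ = 3 × 243 = 729.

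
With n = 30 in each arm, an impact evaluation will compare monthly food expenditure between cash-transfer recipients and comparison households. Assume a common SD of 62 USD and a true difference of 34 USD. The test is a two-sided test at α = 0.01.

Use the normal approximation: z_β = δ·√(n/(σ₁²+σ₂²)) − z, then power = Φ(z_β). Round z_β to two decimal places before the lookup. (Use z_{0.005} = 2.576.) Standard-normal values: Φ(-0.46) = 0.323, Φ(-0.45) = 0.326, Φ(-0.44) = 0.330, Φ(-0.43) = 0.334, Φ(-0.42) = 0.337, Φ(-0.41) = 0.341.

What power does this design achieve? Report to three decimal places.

Power ≈ 0.326

z_β = δ·√(n/(σ₁²+σ₂²)) − z_{α/2}
    = 34 · √(30/7688) − 2.576
    = 34 · 0.06247 − 2.576
    = 2.1239 − 2.576 = -0.4521 → -0.45
Power = Φ(-0.45) = 0.326.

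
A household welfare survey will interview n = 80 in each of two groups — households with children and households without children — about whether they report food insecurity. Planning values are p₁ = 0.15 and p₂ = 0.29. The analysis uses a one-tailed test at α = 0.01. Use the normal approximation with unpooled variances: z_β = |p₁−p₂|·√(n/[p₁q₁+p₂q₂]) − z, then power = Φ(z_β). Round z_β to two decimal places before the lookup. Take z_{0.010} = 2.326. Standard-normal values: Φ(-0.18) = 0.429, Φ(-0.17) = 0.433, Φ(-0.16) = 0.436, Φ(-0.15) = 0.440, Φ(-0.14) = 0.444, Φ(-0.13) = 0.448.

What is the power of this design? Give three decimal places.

Power ≈ 0.436

z_β = |p₁−p₂|·√(n/[p₁q₁+p₂q₂]) − z_α
    = 0.14 · √(80/0.3334) − 2.326
    = 0.14 · 15.4904 − 2.326
    = 2.1687 − 2.326 = -0.1573 → -0.16
Power = Φ(-0.16) = 0.436.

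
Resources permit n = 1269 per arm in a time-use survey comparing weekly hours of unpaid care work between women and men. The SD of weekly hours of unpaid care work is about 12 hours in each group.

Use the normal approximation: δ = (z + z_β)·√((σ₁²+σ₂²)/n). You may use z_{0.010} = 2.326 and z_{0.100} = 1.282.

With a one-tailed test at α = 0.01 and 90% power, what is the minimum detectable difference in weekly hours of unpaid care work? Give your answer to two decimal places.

δ = (z_α + z_β) · √((σ₁²+σ₂²)/n)
  = (2.326 + 1.282) · √(288/1269)
  = 3.608 · √0.22695
  = 3.608 · 0.4764
  = 1.7188

Minimum detectable difference ≈ 1.72 hours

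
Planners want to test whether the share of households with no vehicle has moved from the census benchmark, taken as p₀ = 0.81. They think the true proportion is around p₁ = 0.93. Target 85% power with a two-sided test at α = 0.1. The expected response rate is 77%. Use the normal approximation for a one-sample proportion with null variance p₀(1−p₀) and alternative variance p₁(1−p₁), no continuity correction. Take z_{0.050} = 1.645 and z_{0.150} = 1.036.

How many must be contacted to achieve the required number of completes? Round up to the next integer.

n = [z_{α/2}·√(p₀q₀) + z_β·√(p₁q₁)]² / (p₁ − p₀)²
  = [1.645·√(0.81·0.19) + 1.036·√(0.93·0.07)]² / (0.12)²
  = [1.645·0.3923 + 1.036·0.2551]² / 0.0144
  = [0.9097]² / 0.0144
  = 57.46
Adjust for 77% response: 57.46 / 0.77 = 74.63.
Round up → n = 75.

n = 75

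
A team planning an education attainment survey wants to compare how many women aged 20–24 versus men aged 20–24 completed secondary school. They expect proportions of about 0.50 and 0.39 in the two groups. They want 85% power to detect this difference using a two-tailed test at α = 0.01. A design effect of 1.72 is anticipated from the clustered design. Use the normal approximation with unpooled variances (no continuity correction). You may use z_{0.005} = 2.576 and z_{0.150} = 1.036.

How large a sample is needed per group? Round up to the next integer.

n = (z_{α/2} + z_β)² · [p₁(1−p₁) + p₂(1−p₂)] / (p₁ − p₂)²
  = (2.576 + 1.036)² · (0.50·0.50 + 0.39·0.61) / (0.11)²
  = (3.612)² · (0.2500 + 0.2379) / 0.0121
  = 13.0465 · 0.4879 / 0.0121
  = 526.07
Design effect: 1.72 × 526.07 = 904.83.
Round up → n = 905 per group.

n = 905 per group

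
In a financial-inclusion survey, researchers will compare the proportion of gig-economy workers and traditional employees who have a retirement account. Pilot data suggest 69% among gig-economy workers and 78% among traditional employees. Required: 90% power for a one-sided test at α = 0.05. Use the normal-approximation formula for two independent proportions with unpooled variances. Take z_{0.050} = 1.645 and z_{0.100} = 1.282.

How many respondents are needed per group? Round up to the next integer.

n = 408 per group

n = (z_α + z_β)² · [p₁(1−p₁) + p₂(1−p₂)] / (p₁ − p₂)²
  = (1.645 + 1.282)² · (0.69·0.31 + 0.78·0.22) / (-0.09)²
  = (2.927)² · (0.2139 + 0.1716) / 0.0081
  = 8.5673 · 0.3855 / 0.0081
  = 407.74
Round up → n = 408 per group.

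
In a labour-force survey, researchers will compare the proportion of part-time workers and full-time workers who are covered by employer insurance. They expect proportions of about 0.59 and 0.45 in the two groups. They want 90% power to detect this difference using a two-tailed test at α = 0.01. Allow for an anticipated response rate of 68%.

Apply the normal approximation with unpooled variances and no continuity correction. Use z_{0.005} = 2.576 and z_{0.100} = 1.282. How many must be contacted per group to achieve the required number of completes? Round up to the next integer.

n = (z_{α/2} + z_β)² · [p₁(1−p₁) + p₂(1−p₂)] / (p₁ − p₂)²
  = (2.576 + 1.282)² · (0.59·0.41 + 0.45·0.55) / (0.14)²
  = (3.858)² · (0.2419 + 0.2475) / 0.0196
  = 14.8842 · 0.4894 / 0.0196
  = 371.65
Adjust for 68% response: 371.65 / 0.68 = 546.54.
Round up → n = 547 per group.

n = 547 per group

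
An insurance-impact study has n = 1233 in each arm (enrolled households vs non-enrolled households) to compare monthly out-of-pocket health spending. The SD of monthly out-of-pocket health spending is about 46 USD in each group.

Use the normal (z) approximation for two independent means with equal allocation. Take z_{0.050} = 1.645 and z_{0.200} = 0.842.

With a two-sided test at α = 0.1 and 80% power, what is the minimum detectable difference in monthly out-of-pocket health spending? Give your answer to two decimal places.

Minimum detectable difference ≈ 4.61 USD

δ = (z_{α/2} + z_β) · √((σ₁²+σ₂²)/n)
  = (1.645 + 0.842) · √(4232/1233)
  = 2.487 · √3.4323
  = 2.487 · 1.8526
  = 4.6075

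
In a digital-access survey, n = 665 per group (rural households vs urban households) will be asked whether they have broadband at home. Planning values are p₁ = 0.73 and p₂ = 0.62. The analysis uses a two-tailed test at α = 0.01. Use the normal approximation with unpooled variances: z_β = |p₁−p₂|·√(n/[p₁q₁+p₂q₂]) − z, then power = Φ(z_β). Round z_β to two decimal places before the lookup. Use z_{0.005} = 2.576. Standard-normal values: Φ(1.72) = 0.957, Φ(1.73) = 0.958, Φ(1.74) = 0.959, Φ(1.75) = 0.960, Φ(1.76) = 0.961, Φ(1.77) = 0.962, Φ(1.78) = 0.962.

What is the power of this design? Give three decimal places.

Power ≈ 0.959

z_β = |p₁−p₂|·√(n/[p₁q₁+p₂q₂]) − z_{α/2}
    = 0.11 · √(665/0.4327) − 2.576
    = 0.11 · 39.2028 − 2.576
    = 4.3123 − 2.576 = 1.7363 → 1.74
Power = Φ(1.74) = 0.959.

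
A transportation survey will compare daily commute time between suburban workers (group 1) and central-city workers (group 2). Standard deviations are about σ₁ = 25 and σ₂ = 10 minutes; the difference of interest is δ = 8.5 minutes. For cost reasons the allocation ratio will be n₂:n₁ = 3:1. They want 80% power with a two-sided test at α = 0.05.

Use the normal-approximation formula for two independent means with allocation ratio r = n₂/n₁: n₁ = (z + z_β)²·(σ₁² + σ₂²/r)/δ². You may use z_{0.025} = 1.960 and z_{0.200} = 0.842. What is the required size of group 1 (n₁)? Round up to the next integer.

n₁ = (z_{α/2} + z_β)² · (σ₁² + σ₂²/r) / δ²
   = (1.960 + 0.842)² · (25² + 10²/3) / 8.5²
   = 7.8512 · (625 + 33.3333) / 72.25
   = 7.8512 · 658.3333 / 72.25
   = 71.54
Round up → n₁ = 72; n₂ = r·n₁ = 3 × 72 = 216.

n₁ = 72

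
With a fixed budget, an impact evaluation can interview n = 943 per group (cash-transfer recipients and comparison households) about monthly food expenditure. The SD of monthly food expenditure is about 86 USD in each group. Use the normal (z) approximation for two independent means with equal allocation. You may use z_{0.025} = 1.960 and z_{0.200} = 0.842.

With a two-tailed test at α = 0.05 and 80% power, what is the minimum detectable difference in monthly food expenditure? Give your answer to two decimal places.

Minimum detectable difference ≈ 11.10 USD

δ = (z_{α/2} + z_β) · √((σ₁²+σ₂²)/n)
  = (1.960 + 0.842) · √(14792/943)
  = 2.802 · √15.6861
  = 2.802 · 3.9606
  = 11.0975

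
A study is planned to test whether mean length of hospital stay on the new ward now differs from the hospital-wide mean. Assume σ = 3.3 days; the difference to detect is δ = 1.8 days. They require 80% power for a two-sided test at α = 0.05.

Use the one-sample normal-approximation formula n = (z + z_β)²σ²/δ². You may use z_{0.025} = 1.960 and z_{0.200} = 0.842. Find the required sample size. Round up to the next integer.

n = 27

n = (z_{α/2} + z_β)² · σ² / δ²
  = (1.960 + 0.842)² · 3.3² / 1.8²
  = 7.8512 · 10.89 / 3.24
  = 26.39
Round up → n = 27.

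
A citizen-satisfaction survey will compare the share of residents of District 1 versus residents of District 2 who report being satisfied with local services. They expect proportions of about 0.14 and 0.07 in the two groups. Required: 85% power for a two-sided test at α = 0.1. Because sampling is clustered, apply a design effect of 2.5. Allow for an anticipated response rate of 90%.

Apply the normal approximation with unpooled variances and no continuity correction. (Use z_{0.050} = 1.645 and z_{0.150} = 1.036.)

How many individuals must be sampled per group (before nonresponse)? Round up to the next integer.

n = (z_{α/2} + z_β)² · [p₁(1−p₁) + p₂(1−p₂)] / (p₁ − p₂)²
  = (1.645 + 1.036)² · (0.14·0.86 + 0.07·0.93) / (0.07)²
  = (2.681)² · (0.1204 + 0.0651) / 0.0049
  = 7.1878 · 0.1855 / 0.0049
  = 272.11
Design effect: 2.5 × 272.11 = 680.27.
Adjust for 90% response: 680.27 / 0.90 = 755.86.
Round up → n = 756 per group.

n = 756 per group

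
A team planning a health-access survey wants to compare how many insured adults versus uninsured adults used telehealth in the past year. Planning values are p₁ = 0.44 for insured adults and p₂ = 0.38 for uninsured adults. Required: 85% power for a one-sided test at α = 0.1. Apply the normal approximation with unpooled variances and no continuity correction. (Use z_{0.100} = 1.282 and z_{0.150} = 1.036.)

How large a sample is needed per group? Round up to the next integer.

n = (z_α + z_β)² · [p₁(1−p₁) + p₂(1−p₂)] / (p₁ − p₂)²
  = (1.282 + 1.036)² · (0.44·0.56 + 0.38·0.62) / (0.06)²
  = (2.318)² · (0.2464 + 0.2356) / 0.0036
  = 5.3731 · 0.4820 / 0.0036
  = 719.40
Round up → n = 720 per group.

n = 720 per group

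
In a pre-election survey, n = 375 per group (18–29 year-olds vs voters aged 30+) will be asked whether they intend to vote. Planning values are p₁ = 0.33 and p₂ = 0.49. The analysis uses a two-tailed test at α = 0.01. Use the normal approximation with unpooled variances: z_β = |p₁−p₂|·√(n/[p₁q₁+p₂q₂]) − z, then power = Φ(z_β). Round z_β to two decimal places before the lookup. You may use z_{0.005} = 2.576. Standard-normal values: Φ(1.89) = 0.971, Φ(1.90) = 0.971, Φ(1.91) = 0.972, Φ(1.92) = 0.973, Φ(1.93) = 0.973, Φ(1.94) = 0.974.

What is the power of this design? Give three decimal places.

Power ≈ 0.974

z_β = |p₁−p₂|·√(n/[p₁q₁+p₂q₂]) − z_{α/2}
    = 0.16 · √(375/0.4710) − 2.576
    = 0.16 · 28.2166 − 2.576
    = 4.5147 − 2.576 = 1.9387 → 1.94
Power = Φ(1.94) = 0.974.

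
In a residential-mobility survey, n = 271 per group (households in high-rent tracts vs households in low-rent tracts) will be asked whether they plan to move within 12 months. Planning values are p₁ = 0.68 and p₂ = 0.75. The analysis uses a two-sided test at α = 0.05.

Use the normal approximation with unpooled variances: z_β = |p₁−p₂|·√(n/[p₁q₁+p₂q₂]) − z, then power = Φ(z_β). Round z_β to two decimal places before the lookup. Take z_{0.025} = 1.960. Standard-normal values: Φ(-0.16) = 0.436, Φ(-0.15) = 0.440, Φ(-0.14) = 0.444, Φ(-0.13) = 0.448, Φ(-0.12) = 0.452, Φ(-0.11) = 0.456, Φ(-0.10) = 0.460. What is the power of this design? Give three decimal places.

z_β = |p₁−p₂|·√(n/[p₁q₁+p₂q₂]) − z_{α/2}
    = 0.07 · √(271/0.4051) − 1.960
    = 0.07 · 25.8645 − 1.960
    = 1.8105 − 1.960 = -0.1495 → -0.15
Power = Φ(-0.15) = 0.440.

Power ≈ 0.440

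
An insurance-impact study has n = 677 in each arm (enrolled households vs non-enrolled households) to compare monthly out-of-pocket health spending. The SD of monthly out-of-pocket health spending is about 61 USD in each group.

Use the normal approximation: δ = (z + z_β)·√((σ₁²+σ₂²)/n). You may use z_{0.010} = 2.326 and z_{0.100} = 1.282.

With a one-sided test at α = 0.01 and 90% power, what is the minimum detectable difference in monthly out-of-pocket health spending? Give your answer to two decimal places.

Minimum detectable difference ≈ 11.96 USD

δ = (z_α + z_β) · √((σ₁²+σ₂²)/n)
  = (2.326 + 1.282) · √(7442/677)
  = 3.608 · √10.9926
  = 3.608 · 3.3155
  = 11.9624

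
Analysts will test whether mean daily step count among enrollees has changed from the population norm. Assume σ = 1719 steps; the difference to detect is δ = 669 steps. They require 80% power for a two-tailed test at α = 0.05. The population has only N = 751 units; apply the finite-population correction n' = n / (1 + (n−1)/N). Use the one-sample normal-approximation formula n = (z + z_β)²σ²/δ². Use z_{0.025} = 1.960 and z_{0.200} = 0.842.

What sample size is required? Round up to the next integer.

n = 49

n = (z_{α/2} + z_β)² · σ² / δ²
  = (1.960 + 0.842)² · 1719² / 669²
  = 7.8512 · 2954961 / 447561
  = 51.84
Finite-population correction (N = 751): 51.84 / (1 + (51.84 − 1)/751) = 48.55.
Round up → n = 49.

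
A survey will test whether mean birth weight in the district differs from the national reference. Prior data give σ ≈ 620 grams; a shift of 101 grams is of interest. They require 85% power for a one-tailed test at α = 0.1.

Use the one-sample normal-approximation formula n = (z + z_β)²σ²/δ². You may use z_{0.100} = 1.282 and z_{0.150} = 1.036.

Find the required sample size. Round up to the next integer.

n = (z_α + z_β)² · σ² / δ²
  = (1.282 + 1.036)² · 620² / 101²
  = 5.3731 · 384400 / 10201
  = 202.47
Round up → n = 203.

n = 203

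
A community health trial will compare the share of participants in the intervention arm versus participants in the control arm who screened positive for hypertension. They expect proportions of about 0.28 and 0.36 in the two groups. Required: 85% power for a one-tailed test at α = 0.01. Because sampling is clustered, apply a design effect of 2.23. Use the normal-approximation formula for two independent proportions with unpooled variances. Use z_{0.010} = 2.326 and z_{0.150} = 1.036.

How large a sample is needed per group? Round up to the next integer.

n = 1702 per group

n = (z_α + z_β)² · [p₁(1−p₁) + p₂(1−p₂)] / (p₁ − p₂)²
  = (2.326 + 1.036)² · (0.28·0.72 + 0.36·0.64) / (-0.08)²
  = (3.362)² · (0.2016 + 0.2304) / 0.0064
  = 11.3030 · 0.4320 / 0.0064
  = 762.96
Design effect: 2.23 × 762.96 = 1701.39.
Round up → n = 1702 per group.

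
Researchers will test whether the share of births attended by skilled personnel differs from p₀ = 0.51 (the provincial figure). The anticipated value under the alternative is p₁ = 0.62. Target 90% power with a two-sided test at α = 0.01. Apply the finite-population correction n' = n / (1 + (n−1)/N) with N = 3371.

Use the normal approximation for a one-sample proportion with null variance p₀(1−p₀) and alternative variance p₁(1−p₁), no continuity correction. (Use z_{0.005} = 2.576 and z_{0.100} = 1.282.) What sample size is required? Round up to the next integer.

n = 277

n = [z_{α/2}·√(p₀q₀) + z_β·√(p₁q₁)]² / (p₁ − p₀)²
  = [2.576·√(0.51·0.49) + 1.282·√(0.62·0.38)]² / (0.11)²
  = [2.576·0.4999 + 1.282·0.4854]² / 0.0121
  = [1.9100]² / 0.0121
  = 301.50
Finite-population correction (N = 3371): 301.50 / (1 + (301.50 − 1)/3371) = 276.82.
Round up → n = 277.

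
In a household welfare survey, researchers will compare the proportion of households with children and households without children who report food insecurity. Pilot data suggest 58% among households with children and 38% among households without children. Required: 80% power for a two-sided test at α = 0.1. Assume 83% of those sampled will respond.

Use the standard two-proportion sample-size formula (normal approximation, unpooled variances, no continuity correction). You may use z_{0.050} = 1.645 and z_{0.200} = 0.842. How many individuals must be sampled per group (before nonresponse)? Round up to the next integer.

n = 90 per group

n = (z_{α/2} + z_β)² · [p₁(1−p₁) + p₂(1−p₂)] / (p₁ − p₂)²
  = (1.645 + 0.842)² · (0.58·0.42 + 0.38·0.62) / (0.20)²
  = (2.487)² · (0.2436 + 0.2356) / 0.0400
  = 6.1852 · 0.4792 / 0.0400
  = 74.10
Adjust for 83% response: 74.10 / 0.83 = 89.28.
Round up → n = 90 per group.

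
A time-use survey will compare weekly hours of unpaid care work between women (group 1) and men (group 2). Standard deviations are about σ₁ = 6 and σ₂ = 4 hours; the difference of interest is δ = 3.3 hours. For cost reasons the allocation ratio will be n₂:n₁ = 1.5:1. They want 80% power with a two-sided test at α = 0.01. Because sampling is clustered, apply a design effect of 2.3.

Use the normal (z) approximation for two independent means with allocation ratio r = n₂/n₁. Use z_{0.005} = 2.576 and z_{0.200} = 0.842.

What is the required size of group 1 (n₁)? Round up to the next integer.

n₁ = 116

n₁ = (z_{α/2} + z_β)² · (σ₁² + σ₂²/r) / δ²
   = (2.576 + 0.842)² · (6² + 4²/1.5) / 3.3²
   = 11.6827 · (36 + 10.6667) / 10.89
   = 11.6827 · 46.6667 / 10.89
   = 50.06
Design effect: 2.3 × 50.06 = 115.15.
Round up → n₁ = 116; n₂ = r·n₁ = 1.5 × 116 = 174.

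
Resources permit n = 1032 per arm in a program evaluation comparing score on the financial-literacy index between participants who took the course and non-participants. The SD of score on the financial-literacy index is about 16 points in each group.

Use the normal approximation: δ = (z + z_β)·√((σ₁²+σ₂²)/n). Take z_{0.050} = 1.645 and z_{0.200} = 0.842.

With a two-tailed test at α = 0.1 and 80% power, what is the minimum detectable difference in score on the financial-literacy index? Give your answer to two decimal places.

Minimum detectable difference ≈ 1.75 points

δ = (z_{α/2} + z_β) · √((σ₁²+σ₂²)/n)
  = (1.645 + 0.842) · √(512/1032)
  = 2.487 · √0.49612
  = 2.487 · 0.7044
  = 1.7517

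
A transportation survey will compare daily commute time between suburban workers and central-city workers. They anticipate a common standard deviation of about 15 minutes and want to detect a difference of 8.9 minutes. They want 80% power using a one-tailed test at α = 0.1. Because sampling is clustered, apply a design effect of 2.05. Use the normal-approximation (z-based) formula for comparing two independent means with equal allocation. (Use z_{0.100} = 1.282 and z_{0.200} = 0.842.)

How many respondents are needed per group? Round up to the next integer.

n = 53 per group

n = (z_α + z_β)² · (σ₁² + σ₂²) / δ²
  = (1.282 + 0.842)² · (2·15² = 450) / 8.9²
  = 4.5114 · 450 / 79.21
  = 25.63
Design effect: 2.05 × 25.63 = 52.54.
Round up → n = 53 per group.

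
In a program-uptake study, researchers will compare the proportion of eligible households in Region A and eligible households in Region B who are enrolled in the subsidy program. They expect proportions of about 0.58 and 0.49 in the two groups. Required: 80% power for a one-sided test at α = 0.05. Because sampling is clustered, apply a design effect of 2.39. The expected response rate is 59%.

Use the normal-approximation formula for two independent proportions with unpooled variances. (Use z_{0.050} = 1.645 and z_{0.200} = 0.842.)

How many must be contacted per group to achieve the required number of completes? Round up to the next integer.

n = (z_α + z_β)² · [p₁(1−p₁) + p₂(1−p₂)] / (p₁ − p₂)²
  = (1.645 + 0.842)² · (0.58·0.42 + 0.49·0.51) / (0.09)²
  = (2.487)² · (0.2436 + 0.2499) / 0.0081
  = 6.1852 · 0.4935 / 0.0081
  = 376.84
Design effect: 2.39 × 376.84 = 900.64.
Adjust for 59% response: 900.64 / 0.59 = 1526.51.
Round up → n = 1527 per group.

n = 1527 per group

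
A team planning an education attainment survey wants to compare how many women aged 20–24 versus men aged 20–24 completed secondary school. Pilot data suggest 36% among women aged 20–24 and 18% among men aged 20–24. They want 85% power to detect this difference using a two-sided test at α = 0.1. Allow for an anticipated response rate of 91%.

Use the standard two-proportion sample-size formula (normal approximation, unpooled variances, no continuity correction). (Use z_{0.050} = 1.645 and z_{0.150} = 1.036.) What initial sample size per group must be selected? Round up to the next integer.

n = (z_{α/2} + z_β)² · [p₁(1−p₁) + p₂(1−p₂)] / (p₁ − p₂)²
  = (1.645 + 1.036)² · (0.36·0.64 + 0.18·0.82) / (0.18)²
  = (2.681)² · (0.2304 + 0.1476) / 0.0324
  = 7.1878 · 0.3780 / 0.0324
  = 83.86
Adjust for 91% response: 83.86 / 0.91 = 92.15.
Round up → n = 93 per group.

n = 93 per group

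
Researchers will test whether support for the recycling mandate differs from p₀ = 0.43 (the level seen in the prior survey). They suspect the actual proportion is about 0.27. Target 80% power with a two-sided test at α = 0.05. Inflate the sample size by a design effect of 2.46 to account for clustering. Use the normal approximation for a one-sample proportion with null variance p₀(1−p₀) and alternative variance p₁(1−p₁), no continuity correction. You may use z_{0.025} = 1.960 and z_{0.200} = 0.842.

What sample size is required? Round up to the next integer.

n = 174

n = [z_{α/2}·√(p₀q₀) + z_β·√(p₁q₁)]² / (p₁ − p₀)²
  = [1.960·√(0.43·0.57) + 0.842·√(0.27·0.73)]² / (-0.16)²
  = [1.960·0.4951 + 0.842·0.4440]² / 0.0256
  = [1.3442]² / 0.0256
  = 70.58
Design effect: 2.46 × 70.58 = 173.62.
Round up → n = 174.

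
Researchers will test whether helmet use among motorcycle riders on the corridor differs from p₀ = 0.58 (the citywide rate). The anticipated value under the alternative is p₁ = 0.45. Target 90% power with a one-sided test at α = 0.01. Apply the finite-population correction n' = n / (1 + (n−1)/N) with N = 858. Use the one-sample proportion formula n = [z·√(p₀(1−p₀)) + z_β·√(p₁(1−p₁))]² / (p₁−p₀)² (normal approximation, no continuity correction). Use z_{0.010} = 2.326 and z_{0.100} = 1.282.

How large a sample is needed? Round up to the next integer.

n = 155

n = [z_α·√(p₀q₀) + z_β·√(p₁q₁)]² / (p₁ − p₀)²
  = [2.326·√(0.58·0.42) + 1.282·√(0.45·0.55)]² / (-0.13)²
  = [2.326·0.4936 + 1.282·0.4975]² / 0.0169
  = [1.7858]² / 0.0169
  = 188.70
Finite-population correction (N = 858): 188.70 / (1 + (188.70 − 1)/858) = 154.83.
Round up → n = 155.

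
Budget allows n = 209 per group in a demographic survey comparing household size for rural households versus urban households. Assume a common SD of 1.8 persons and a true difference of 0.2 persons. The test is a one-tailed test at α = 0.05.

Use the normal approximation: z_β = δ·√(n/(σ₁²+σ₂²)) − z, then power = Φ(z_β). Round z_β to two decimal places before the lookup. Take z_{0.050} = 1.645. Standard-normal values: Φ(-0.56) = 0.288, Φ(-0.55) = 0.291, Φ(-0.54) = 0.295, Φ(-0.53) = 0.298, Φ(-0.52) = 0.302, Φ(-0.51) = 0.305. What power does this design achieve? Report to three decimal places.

z_β = δ·√(n/(σ₁²+σ₂²)) − z_α
    = 0.2 · √(209/6.48) − 1.645
    = 0.2 · 5.67918 − 1.645
    = 1.1358 − 1.645 = -0.5092 → -0.51
Power = Φ(-0.51) = 0.305.

Power ≈ 0.305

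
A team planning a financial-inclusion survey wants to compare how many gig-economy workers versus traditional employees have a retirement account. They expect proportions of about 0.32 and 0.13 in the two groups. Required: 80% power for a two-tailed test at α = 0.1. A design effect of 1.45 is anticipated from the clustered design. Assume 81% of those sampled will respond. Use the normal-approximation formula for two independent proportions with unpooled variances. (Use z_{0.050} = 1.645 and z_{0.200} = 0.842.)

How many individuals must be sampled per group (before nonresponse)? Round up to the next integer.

n = (z_{α/2} + z_β)² · [p₁(1−p₁) + p₂(1−p₂)] / (p₁ − p₂)²
  = (1.645 + 0.842)² · (0.32·0.68 + 0.13·0.87) / (0.19)²
  = (2.487)² · (0.2176 + 0.1131) / 0.0361
  = 6.1852 · 0.3307 / 0.0361
  = 56.66
Design effect: 1.45 × 56.66 = 82.16.
Adjust for 81% response: 82.16 / 0.81 = 101.43.
Round up → n = 102 per group.

n = 102 per group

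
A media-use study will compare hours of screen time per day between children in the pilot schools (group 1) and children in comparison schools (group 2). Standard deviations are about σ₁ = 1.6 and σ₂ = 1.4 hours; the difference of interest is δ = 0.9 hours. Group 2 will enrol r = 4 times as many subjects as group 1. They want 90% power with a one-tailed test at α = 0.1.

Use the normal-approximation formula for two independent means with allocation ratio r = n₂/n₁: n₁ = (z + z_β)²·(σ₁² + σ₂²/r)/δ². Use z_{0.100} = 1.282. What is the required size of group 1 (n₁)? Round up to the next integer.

n₁ = (z_α + z_β)² · (σ₁² + σ₂²/r) / δ²
   = (1.282 + 1.282)² · (1.6² + 1.4²/4) / 0.9²
   = 6.5741 · (2.56 + 0.49) / 0.81
   = 6.5741 · 3.05 / 0.81
   = 24.75
Round up → n₁ = 25; n₂ = r·n₁ = 4 × 25 = 100.

n₁ = 25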